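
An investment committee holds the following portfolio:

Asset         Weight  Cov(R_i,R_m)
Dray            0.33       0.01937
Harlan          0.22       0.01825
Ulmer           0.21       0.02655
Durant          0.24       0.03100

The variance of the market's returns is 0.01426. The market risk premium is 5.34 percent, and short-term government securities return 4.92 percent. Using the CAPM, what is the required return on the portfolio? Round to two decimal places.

13.69%

β_Dray = 0.01937 / 0.01426 = 1.3583
β_Harlan = 0.01825 / 0.01426 = 1.2798
β_Ulmer = 0.02655 / 0.01426 = 1.8619
β_Durant = 0.03100 / 0.01426 = 2.1739
β_P = Σ w_i β_i = 0.33×1.3583 + 0.22×1.2798 + 0.21×1.8619 + 0.24×2.1739 = 1.6425
E(R_P) = R_f + β_P × MRP = 4.92% + 1.6425 × 5.34% = 13.69%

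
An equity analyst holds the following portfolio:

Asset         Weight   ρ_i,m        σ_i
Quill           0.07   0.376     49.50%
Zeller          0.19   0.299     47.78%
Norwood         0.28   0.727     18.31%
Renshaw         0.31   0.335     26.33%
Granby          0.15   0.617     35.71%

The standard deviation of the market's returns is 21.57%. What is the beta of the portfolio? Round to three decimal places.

0.639

β_Quill = 0.376 × 49.50% / 21.57% = 0.8629
β_Zeller = 0.299 × 47.78% / 21.57% = 0.6623
β_Norwood = 0.727 × 18.31% / 21.57% = 0.6171
β_Renshaw = 0.335 × 26.33% / 21.57% = 0.4089
β_Granby = 0.617 × 35.71% / 21.57% = 1.0215
β_P = Σ w_i β_i = 0.07×0.8629 + 0.19×0.6623 + 0.28×0.6171 + 0.31×0.4089 + 0.15×1.0215 = 0.6390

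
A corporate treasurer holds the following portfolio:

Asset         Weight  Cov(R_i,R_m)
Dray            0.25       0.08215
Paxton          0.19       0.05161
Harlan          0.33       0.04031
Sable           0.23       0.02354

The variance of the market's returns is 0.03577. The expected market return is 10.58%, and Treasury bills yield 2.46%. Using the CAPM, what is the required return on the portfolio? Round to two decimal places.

β_Dray = 0.08215 / 0.03577 = 2.2966
β_Paxton = 0.05161 / 0.03577 = 1.4428
β_Harlan = 0.04031 / 0.03577 = 1.1269
β_Sable = 0.02354 / 0.03577 = 0.6581
β_P = Σ w_i β_i = 0.25×2.2966 + 0.19×1.4428 + 0.33×1.1269 + 0.23×0.6581 = 1.3715
MRP = 10.58% − 2.46% = 8.12%
E(R_P) = R_f + β_P × MRP = 2.46% + 1.3715 × 8.12% = 13.60%

13.60%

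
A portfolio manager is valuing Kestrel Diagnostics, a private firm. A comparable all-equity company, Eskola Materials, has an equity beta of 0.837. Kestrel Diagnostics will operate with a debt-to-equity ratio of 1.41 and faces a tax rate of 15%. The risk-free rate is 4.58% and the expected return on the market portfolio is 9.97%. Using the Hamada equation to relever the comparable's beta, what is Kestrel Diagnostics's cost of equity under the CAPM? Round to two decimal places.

14.50%

β_L = β_U × [1 + (1 − t)(D/E)] = 0.837 × [1 + (1 − 0.15) × 1.41]
    = 0.837 × [1 + 0.85 × 1.41] = 0.837 × 2.1985 = 1.8401
MRP = 9.97% − 4.58% = 5.39%
E(R) = R_f + β_L × MRP = 4.58% + 1.8401 × 5.39% = 14.50%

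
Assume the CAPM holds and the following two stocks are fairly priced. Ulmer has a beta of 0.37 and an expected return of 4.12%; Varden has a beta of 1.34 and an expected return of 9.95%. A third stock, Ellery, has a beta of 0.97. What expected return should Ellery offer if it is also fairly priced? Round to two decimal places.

7.73%

MRP (SML slope) = (9.95% − 4.12%) / (1.34 − 0.37) = 5.83% / 0.97 = 6.0103%
R_f (intercept) = 4.12% − 0.37 × 6.0103% = 1.8962%
E(R_Ellery) = R_f + β × MRP = 1.8962% + 0.97 × 6.0103% = 7.73%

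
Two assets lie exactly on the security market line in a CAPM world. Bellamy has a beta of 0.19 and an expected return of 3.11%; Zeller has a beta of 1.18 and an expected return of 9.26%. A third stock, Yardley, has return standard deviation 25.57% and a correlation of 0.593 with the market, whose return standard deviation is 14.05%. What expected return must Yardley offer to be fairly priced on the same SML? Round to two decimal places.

MRP = (9.26% − 3.11%) / (1.18 − 0.19) = 6.2121%
R_f = 3.11% − 0.19 × 6.2121% = 1.9297%
β_Yardley = ρ·σ_i/σ_m = 0.593 × 25.57 / 14.05 = 1.0792
E(R_Yardley) = R_f + β × MRP = 1.9297% + 1.0792 × 6.2121% = 8.63%

8.63%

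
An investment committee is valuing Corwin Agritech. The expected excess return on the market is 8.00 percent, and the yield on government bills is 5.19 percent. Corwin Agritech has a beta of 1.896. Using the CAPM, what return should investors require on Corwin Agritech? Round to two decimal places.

20.36%

E(R) = R_f + β × MRP = 5.19% + 1.896 × 8.00% = 20.36%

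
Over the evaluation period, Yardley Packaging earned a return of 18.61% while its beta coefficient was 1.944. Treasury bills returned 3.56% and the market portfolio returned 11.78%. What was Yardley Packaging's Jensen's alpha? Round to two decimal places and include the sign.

Market excess return = 11.78% − 3.56% = 8.22%
CAPM benchmark = R_f + β(R_m − R_f) = 3.56% + 1.944 × 8.22% = 19.53968%
α = actual − benchmark = 18.61% − 19.53968% = -0.93%

-0.93%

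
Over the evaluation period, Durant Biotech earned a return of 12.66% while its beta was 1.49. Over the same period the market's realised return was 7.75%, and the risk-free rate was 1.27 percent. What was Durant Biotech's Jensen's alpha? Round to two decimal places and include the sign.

Market excess return = 7.75% − 1.27% = 6.48%
CAPM benchmark = R_f + β(R_m − R_f) = 1.27% + 1.49 × 6.48% = 10.9252%
α = actual − benchmark = 12.66% − 10.9252% = +1.73%

+1.73%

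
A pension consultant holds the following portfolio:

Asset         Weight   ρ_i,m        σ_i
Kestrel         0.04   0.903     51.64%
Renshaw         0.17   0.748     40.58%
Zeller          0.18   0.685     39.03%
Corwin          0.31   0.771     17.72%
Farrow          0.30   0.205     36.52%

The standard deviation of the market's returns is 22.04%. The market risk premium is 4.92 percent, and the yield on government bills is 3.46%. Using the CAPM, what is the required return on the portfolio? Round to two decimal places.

7.55%

β_Kestrel = 0.903 × 51.64% / 22.04% = 2.1157
β_Renshaw = 0.748 × 40.58% / 22.04% = 1.3772
β_Zeller = 0.685 × 39.03% / 22.04% = 1.2130
β_Corwin = 0.771 × 17.72% / 22.04% = 0.6199
β_Farrow = 0.205 × 36.52% / 22.04% = 0.3397
β_P = Σ w_i β_i = 0.04×2.1157 + 0.17×1.3772 + 0.18×1.2130 + 0.31×0.6199 + 0.30×0.3397 = 0.8312
E(R_P) = R_f + β_P × MRP = 3.46% + 0.8312 × 4.92% = 7.55%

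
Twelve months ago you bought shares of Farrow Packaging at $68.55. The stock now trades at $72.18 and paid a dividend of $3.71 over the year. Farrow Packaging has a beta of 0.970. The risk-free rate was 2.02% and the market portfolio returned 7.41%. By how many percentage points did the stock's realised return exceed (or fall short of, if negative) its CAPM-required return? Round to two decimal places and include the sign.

+3.46%

Realised HPR = (P1 + D1 − P0) / P0 = (72.18 + 3.71 − 68.55) / 68.55 = 7.34 / 68.55 = 10.7075%
MRP = 7.41% − 2.02% = 5.39%
CAPM required = R_f + β·MRP = 2.02% + 0.970 × 5.39% = 7.24830%
α = realised − required = 10.7075% − 7.24830% = +3.46%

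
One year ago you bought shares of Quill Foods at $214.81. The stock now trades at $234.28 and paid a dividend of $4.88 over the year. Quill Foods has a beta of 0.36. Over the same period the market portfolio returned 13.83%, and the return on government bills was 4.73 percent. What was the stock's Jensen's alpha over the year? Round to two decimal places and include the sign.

+3.33%

Realised HPR = (P1 + D1 − P0) / P0 = (234.28 + 4.88 − 214.81) / 214.81 = 24.35 / 214.81 = 11.3356%
MRP = 13.83% − 4.73% = 9.10%
CAPM required = R_f + β·MRP = 4.73% + 0.36 × 9.10% = 8.0060%
α = realised − required = 11.3356% − 8.0060% = +3.33%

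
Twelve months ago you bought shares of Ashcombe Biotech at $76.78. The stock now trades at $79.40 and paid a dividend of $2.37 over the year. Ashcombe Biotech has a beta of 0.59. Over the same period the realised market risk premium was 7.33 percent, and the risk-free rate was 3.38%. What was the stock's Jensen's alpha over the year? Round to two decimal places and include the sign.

Realised HPR = (P1 + D1 − P0) / P0 = (79.40 + 2.37 − 76.78) / 76.78 = 4.99 / 76.78 = 6.4991%
CAPM required = R_f + β·MRP = 3.38% + 0.59 × 7.33% = 7.7047%
α = realised − required = 6.4991% − 7.7047% = -1.21%

-1.21%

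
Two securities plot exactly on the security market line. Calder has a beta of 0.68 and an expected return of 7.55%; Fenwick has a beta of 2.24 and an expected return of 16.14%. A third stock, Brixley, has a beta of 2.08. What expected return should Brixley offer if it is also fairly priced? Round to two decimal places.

15.26%

MRP (SML slope) = (16.14% − 7.55%) / (2.24 − 0.68) = 8.59% / 1.56 = 5.5064%
R_f (intercept) = 7.55% − 0.68 × 5.5064% = 3.8056%
E(R_Brixley) = R_f + β × MRP = 3.8056% + 2.08 × 5.5064% = 15.26%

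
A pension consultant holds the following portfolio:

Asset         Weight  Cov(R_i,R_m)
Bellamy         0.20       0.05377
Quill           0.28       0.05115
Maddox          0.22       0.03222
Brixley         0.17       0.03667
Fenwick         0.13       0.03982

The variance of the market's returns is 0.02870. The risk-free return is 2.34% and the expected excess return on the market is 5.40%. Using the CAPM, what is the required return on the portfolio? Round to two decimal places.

β_Bellamy = 0.05377 / 0.02870 = 1.8735
β_Quill = 0.05115 / 0.02870 = 1.7822
β_Maddox = 0.03222 / 0.02870 = 1.1226
β_Brixley = 0.03667 / 0.02870 = 1.2777
β_Fenwick = 0.03982 / 0.02870 = 1.3875
β_P = Σ w_i β_i = 0.20×1.8735 + 0.28×1.7822 + 0.22×1.1226 + 0.17×1.2777 + 0.13×1.3875 = 1.5183
E(R_P) = R_f + β_P × MRP = 2.34% + 1.5183 × 5.40% = 10.54%

10.54%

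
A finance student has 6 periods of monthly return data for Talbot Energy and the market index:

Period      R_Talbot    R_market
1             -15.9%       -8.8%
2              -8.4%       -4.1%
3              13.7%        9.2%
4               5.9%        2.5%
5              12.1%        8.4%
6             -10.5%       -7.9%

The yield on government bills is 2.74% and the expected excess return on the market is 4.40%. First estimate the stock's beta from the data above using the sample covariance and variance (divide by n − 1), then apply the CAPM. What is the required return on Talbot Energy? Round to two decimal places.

9.65%

Mean R_i = (-15.9 − 8.4 + 13.7 + 5.9 + 12.1 − 10.5) / 6 = -0.5167%
Mean R_m = (-8.8 − 4.1 + 9.2 + 2.5 + 8.4 − 7.9) / 6 = -0.1167%
Σ(R_i − R̄_i)(R_m − R̄_m) = 499.3783  ⇒  Cov = 499.3783 / 5 = 99.8757
Σ(R_m − R̄_m)² = 318.0283  ⇒  Var(R_m) = 318.0283 / 5 = 63.6057
β = Cov / Var(R_m) = 99.8757 / 63.6057 = 1.5702
E(R) = R_f + β × MRP = 2.74% + 1.5702 × 4.40% = 9.65%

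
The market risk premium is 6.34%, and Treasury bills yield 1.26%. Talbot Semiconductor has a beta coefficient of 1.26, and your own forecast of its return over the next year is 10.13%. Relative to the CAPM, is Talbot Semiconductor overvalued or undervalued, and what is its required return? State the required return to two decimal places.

Undervalued; required return 9.25%

Required return = R_f + β·MRP = 1.26% + 1.26 × 6.34% = 9.25%
Forecast 10.13% > required 9.25% → the stock plots above the SML → undervalued.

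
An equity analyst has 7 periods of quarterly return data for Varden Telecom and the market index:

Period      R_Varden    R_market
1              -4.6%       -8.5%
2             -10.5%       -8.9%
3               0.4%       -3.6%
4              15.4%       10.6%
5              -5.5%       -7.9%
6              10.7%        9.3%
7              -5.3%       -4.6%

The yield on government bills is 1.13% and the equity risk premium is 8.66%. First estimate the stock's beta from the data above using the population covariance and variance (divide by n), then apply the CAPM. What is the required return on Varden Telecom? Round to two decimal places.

Mean R_i = (-4.6 − 10.5 + 0.4 + 15.4 − 5.5 + 10.7 − 5.3) / 7 = 0.0857%
Mean R_m = (-8.5 − 8.9 − 3.6 + 10.6 − 7.9 + 9.3 − 4.6) / 7 = -1.9429%
Σ(R_i − R̄_i)(R_m − R̄_m) = 462.8557  ⇒  Cov = 462.8557 / 7 = 66.1222
Σ(R_m − R̄_m)² = 420.4171  ⇒  Var(R_m) = 420.4171 / 7 = 60.0596
β = Cov / Var(R_m) = 66.1222 / 60.0596 = 1.1009
E(R) = R_f + β × MRP = 1.13% + 1.1009 × 8.66% = 10.66%

10.66%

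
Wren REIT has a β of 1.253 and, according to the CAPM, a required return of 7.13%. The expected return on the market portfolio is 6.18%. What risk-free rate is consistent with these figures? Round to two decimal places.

2.43%

E(R) = R_f + β(E(R_m) − R_f) = R_f(1 − β) + β·E(R_m)
7.13% = R_f × (1 − 1.253) + 1.253 × 6.18%
7.13% = R_f × -0.253 + 7.74354%
R_f = (7.13% − 7.74354%) / -0.253 = 2.43%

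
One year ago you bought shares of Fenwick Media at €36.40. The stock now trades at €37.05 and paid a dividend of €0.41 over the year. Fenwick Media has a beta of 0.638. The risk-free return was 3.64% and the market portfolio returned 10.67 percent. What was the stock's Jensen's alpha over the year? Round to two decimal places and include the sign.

-5.21%

Realised HPR = (P1 + D1 − P0) / P0 = (37.05 + 0.41 − 36.40) / 36.40 = 1.06 / 36.40 = 2.9121%
MRP = 10.67% − 3.64% = 7.03%
CAPM required = R_f + β·MRP = 3.64% + 0.638 × 7.03% = 8.12514%
α = realised − required = 2.9121% − 8.12514% = -5.21%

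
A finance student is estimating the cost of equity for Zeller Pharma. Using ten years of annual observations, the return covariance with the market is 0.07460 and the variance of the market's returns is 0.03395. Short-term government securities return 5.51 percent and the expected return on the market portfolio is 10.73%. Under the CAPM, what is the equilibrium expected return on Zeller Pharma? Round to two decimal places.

β = Cov(R_i, R_m) / Var(R_m) = 0.07460 / 0.03395 = 2.1973
MRP = 10.73% − 5.51% = 5.22%
E(R) = R_f + β × MRP = 5.51% + 2.1973 × 5.22% = 16.98%

16.98%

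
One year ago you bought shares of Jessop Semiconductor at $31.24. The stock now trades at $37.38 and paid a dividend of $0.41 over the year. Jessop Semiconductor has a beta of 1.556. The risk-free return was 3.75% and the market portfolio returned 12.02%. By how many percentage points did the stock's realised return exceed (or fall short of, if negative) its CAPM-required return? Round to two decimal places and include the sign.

Realised HPR = (P1 + D1 − P0) / P0 = (37.38 + 0.41 − 31.24) / 31.24 = 6.55 / 31.24 = 20.9667%
MRP = 12.02% − 3.75% = 8.27%
CAPM required = R_f + β·MRP = 3.75% + 1.556 × 8.27% = 16.61812%
α = realised − required = 20.9667% − 16.61812% = +4.35%

+4.35%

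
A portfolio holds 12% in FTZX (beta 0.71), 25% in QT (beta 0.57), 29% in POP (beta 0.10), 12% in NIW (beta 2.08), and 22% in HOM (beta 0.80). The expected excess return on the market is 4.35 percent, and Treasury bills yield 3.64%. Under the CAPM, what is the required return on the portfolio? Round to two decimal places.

β_P = Σ w_i β_i = 0.12×0.71 + 0.25×0.57 + 0.29×0.10 + 0.12×2.08 + 0.22×0.80 = 0.6823
E(R_P) = R_f + β_P × MRP = 3.64% + 0.6823 × 4.35% = 6.61%

6.61%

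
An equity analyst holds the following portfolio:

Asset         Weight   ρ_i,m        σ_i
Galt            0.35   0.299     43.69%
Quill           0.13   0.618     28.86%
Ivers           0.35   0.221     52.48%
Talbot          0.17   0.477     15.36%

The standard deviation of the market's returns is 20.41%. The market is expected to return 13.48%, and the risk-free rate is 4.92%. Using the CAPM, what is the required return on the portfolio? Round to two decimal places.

10.03%

β_Galt = 0.299 × 43.69% / 20.41% = 0.6400
β_Quill = 0.618 × 28.86% / 20.41% = 0.8739
β_Ivers = 0.221 × 52.48% / 20.41% = 0.5683
β_Talbot = 0.477 × 15.36% / 20.41% = 0.3590
β_P = Σ w_i β_i = 0.35×0.6400 + 0.13×0.8739 + 0.35×0.5683 + 0.17×0.3590 = 0.5975
MRP = 13.48% − 4.92% = 8.56%
E(R_P) = R_f + β_P × MRP = 4.92% + 0.5975 × 8.56% = 10.03%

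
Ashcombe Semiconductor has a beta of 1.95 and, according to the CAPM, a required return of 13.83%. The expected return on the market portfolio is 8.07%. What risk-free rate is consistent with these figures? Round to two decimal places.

2.01%

E(R) = R_f + β(E(R_m) − R_f) = R_f(1 − β) + β·E(R_m)
13.83% = R_f × (1 − 1.95) + 1.95 × 8.07%
13.83% = R_f × -0.95 + 15.7365%
R_f = (13.83% − 15.7365%) / -0.95 = 2.01%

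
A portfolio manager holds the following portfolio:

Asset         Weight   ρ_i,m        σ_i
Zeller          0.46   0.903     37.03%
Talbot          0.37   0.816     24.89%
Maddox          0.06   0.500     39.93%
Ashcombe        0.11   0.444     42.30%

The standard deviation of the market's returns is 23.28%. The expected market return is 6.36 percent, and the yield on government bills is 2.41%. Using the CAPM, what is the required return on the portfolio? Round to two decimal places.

β_Zeller = 0.903 × 37.03% / 23.28% = 1.4363
β_Talbot = 0.816 × 24.89% / 23.28% = 0.8724
β_Maddox = 0.500 × 39.93% / 23.28% = 0.8576
β_Ashcombe = 0.444 × 42.30% / 23.28% = 0.8068
β_P = Σ w_i β_i = 0.46×1.4363 + 0.37×0.8724 + 0.06×0.8576 + 0.11×0.8068 = 1.1237
MRP = 6.36% − 2.41% = 3.95%
E(R_P) = R_f + β_P × MRP = 2.41% + 1.1237 × 3.95% = 6.85%

6.85%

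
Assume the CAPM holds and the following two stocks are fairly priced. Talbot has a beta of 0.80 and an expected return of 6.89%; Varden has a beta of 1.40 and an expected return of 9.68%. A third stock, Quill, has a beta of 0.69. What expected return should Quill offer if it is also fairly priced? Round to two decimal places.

6.38%

MRP (SML slope) = (9.68% − 6.89%) / (1.40 − 0.80) = 2.79% / 0.60 = 4.6500%
R_f (intercept) = 6.89% − 0.80 × 4.6500% = 3.1700%
E(R_Quill) = R_f + β × MRP = 3.1700% + 0.69 × 4.6500% = 6.38%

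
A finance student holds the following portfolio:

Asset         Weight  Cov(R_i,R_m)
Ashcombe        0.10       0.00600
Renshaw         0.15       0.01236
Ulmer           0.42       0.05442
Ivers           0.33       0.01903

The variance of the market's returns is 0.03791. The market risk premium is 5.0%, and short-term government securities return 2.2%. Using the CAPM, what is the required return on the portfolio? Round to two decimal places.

β_Ashcombe = 0.00600 / 0.03791 = 0.1583
β_Renshaw = 0.01236 / 0.03791 = 0.3260
β_Ulmer = 0.05442 / 0.03791 = 1.4355
β_Ivers = 0.01903 / 0.03791 = 0.5020
β_P = Σ w_i β_i = 0.10×0.1583 + 0.15×0.3260 + 0.42×1.4355 + 0.33×0.5020 = 0.8333
E(R_P) = R_f + β_P × MRP = 2.2% + 0.8333 × 5.0% = 6.37%

6.37%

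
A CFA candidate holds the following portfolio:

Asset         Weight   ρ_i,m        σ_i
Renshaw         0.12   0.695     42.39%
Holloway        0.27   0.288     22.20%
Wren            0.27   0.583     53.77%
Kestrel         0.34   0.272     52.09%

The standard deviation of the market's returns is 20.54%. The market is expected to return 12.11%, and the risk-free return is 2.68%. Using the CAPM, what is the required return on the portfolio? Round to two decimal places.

β_Renshaw = 0.695 × 42.39% / 20.54% = 1.4343
β_Holloway = 0.288 × 22.20% / 20.54% = 0.3113
β_Wren = 0.583 × 53.77% / 20.54% = 1.5262
β_Kestrel = 0.272 × 52.09% / 20.54% = 0.6898
β_P = Σ w_i β_i = 0.12×1.4343 + 0.27×0.3113 + 0.27×1.5262 + 0.34×0.6898 = 0.9028
MRP = 12.11% − 2.68% = 9.43%
E(R_P) = R_f + β_P × MRP = 2.68% + 0.9028 × 9.43% = 11.19%

11.19%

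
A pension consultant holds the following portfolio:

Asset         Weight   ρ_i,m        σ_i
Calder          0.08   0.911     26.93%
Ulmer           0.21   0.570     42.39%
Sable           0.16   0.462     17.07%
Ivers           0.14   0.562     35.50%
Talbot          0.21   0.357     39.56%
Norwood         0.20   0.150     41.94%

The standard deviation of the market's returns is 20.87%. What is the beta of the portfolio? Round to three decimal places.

β_Calder = 0.911 × 26.93% / 20.87% = 1.1755
β_Ulmer = 0.570 × 42.39% / 20.87% = 1.1578
β_Sable = 0.462 × 17.07% / 20.87% = 0.3779
β_Ivers = 0.562 × 35.50% / 20.87% = 0.9560
β_Talbot = 0.357 × 39.56% / 20.87% = 0.6767
β_Norwood = 0.150 × 41.94% / 20.87% = 0.3014
β_P = Σ w_i β_i = 0.08×1.1755 + 0.21×1.1578 + 0.16×0.3779 + 0.14×0.9560 + 0.21×0.6767 + 0.20×0.3014 = 0.7339

0.734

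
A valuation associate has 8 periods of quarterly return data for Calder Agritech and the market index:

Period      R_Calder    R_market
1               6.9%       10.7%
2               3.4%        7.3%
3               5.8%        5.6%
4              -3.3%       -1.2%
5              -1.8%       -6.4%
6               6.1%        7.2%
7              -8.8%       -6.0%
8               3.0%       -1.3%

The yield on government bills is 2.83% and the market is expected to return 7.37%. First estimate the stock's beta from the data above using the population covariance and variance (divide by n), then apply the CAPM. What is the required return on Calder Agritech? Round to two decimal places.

6.12%

Mean R_i = (6.9 + 3.4 + 5.8 − 3.3 − 1.8 + 6.1 − 8.8 + 3.0) / 8 = 1.4125%
Mean R_m = (10.7 + 7.3 + 5.6 − 1.2 − 6.4 + 7.2 − 6.0 − 1.3) / 8 = 1.9875%
Σ(R_i − R̄_i)(R_m − R̄_m) = 216.9713  ⇒  Cov = 216.9713 / 8 = 27.1214
Σ(R_m − R̄_m)² = 299.4688  ⇒  Var(R_m) = 299.4688 / 8 = 37.4336
β = Cov / Var(R_m) = 27.1214 / 37.4336 = 0.7245
MRP = 7.37% − 2.83% = 4.54%
E(R) = R_f + β × MRP = 2.83% + 0.7245 × 4.54% = 6.12%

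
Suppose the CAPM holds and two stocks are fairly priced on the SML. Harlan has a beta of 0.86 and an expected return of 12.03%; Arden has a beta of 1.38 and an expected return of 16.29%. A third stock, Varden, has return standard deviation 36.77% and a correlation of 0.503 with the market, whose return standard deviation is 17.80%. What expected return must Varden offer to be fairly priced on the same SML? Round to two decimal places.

MRP = (16.29% − 12.03%) / (1.38 − 0.86) = 8.1923%
R_f = 12.03% − 0.86 × 8.1923% = 4.9846%
β_Varden = ρ·σ_i/σ_m = 0.503 × 36.77 / 17.80 = 1.0391
E(R_Varden) = R_f + β × MRP = 4.9846% + 1.0391 × 8.1923% = 13.50%

13.50%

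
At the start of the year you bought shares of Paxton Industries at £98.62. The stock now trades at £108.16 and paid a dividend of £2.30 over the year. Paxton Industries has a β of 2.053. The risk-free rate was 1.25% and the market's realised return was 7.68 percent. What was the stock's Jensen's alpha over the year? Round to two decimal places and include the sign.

-2.45%

Realised HPR = (P1 + D1 − P0) / P0 = (108.16 + 2.30 − 98.62) / 98.62 = 11.84 / 98.62 = 12.0057%
MRP = 7.68% − 1.25% = 6.43%
CAPM required = R_f + β·MRP = 1.25% + 2.053 × 6.43% = 14.45079%
α = realised − required = 12.0057% − 14.45079% = -2.45%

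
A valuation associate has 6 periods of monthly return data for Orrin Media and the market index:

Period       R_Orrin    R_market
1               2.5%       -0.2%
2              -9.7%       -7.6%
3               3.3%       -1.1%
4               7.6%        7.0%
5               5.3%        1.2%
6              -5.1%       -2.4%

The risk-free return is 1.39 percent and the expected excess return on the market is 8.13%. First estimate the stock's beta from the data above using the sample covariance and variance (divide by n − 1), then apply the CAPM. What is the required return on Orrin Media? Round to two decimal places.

Mean R_i = (2.5 − 9.7 + 3.3 + 7.6 + 5.3 − 5.1) / 6 = 0.6500%
Mean R_m = (-0.2 − 7.6 − 1.1 + 7.0 + 1.2 − 2.4) / 6 = -0.5167%
Σ(R_i − R̄_i)(R_m − R̄_m) = 143.4050  ⇒  Cov = 143.4050 / 5 = 28.6810
Σ(R_m − R̄_m)² = 113.6083  ⇒  Var(R_m) = 113.6083 / 5 = 22.7217
β = Cov / Var(R_m) = 28.6810 / 22.7217 = 1.2623
E(R) = R_f + β × MRP = 1.39% + 1.2623 × 8.13% = 11.65%

11.65%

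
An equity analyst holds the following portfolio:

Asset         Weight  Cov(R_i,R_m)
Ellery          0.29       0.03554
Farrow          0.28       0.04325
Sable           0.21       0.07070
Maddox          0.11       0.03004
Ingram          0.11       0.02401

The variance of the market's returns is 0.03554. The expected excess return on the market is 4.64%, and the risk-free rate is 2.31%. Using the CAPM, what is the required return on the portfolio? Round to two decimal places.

β_Ellery = 0.03554 / 0.03554 = 1.0000
β_Farrow = 0.04325 / 0.03554 = 1.2169
β_Sable = 0.07070 / 0.03554 = 1.9893
β_Maddox = 0.03004 / 0.03554 = 0.8452
β_Ingram = 0.02401 / 0.03554 = 0.6756
β_P = Σ w_i β_i = 0.29×1.0000 + 0.28×1.2169 + 0.21×1.9893 + 0.11×0.8452 + 0.11×0.6756 = 1.2158
E(R_P) = R_f + β_P × MRP = 2.31% + 1.2158 × 4.64% = 7.95%

7.95%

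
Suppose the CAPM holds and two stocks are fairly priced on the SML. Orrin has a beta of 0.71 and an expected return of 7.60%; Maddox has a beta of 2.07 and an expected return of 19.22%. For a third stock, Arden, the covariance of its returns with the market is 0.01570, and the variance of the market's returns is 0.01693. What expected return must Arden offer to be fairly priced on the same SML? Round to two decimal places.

MRP = (19.22% − 7.60%) / (2.07 − 0.71) = 8.5441%
R_f = 7.60% − 0.71 × 8.5441% = 1.5337%
β_Arden = Cov / Var(R_m) = 0.01570 / 0.01693 = 0.9273
E(R_Arden) = R_f + β × MRP = 1.5337% + 0.9273 × 8.5441% = 9.46%

9.46%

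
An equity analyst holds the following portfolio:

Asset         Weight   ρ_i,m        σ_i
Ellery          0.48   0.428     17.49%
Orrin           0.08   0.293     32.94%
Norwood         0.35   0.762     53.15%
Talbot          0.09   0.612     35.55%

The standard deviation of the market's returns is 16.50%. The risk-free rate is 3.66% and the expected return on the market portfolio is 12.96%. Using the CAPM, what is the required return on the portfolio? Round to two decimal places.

15.21%

β_Ellery = 0.428 × 17.49% / 16.50% = 0.4537
β_Orrin = 0.293 × 32.94% / 16.50% = 0.5849
β_Norwood = 0.762 × 53.15% / 16.50% = 2.4546
β_Talbot = 0.612 × 35.55% / 16.50% = 1.3186
β_P = Σ w_i β_i = 0.48×0.4537 + 0.08×0.5849 + 0.35×2.4546 + 0.09×1.3186 = 1.2424
MRP = 12.96% − 3.66% = 9.30%
E(R_P) = R_f + β_P × MRP = 3.66% + 1.2424 × 9.30% = 15.21%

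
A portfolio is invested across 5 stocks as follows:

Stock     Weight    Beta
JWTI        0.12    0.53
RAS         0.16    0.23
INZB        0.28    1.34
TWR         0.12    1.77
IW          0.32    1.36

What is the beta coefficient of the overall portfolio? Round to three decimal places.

β_P = Σ w_i β_i = 0.12×0.53 + 0.16×0.23 + 0.28×1.34 + 0.12×1.77 + 0.32×1.36 = 1.1232

1.123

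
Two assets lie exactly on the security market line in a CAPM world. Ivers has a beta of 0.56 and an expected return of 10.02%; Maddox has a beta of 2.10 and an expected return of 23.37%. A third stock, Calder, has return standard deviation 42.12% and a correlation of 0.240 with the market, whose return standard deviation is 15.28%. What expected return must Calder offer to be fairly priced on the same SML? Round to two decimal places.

10.90%

MRP = (23.37% − 10.02%) / (2.10 − 0.56) = 8.6688%
R_f = 10.02% − 0.56 × 8.6688% = 5.1655%
β_Calder = ρ·σ_i/σ_m = 0.240 × 42.12 / 15.28 = 0.6616
E(R_Calder) = R_f + β × MRP = 5.1655% + 0.6616 × 8.6688% = 10.90%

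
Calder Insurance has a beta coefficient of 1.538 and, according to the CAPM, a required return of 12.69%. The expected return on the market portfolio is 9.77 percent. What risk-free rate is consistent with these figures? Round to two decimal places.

E(R) = R_f + β(E(R_m) − R_f) = R_f(1 − β) + β·E(R_m)
12.69% = R_f × (1 − 1.538) + 1.538 × 9.77%
12.69% = R_f × -0.538 + 15.02626%
R_f = (12.69% − 15.02626%) / -0.538 = 4.34%

4.34%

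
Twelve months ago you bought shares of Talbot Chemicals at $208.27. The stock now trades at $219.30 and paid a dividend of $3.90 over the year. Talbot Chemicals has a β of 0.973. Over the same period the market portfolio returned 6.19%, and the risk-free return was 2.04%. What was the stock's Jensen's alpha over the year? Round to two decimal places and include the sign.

+1.09%

Realised HPR = (P1 + D1 − P0) / P0 = (219.30 + 3.90 − 208.27) / 208.27 = 14.93 / 208.27 = 7.1686%
MRP = 6.19% − 2.04% = 4.15%
CAPM required = R_f + β·MRP = 2.04% + 0.973 × 4.15% = 6.07795%
α = realised − required = 7.1686% − 6.07795% = +1.09%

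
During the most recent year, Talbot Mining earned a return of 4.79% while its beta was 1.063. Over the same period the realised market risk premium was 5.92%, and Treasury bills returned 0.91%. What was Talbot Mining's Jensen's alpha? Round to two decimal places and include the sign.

-2.41%

CAPM benchmark = R_f + β(R_m − R_f) = 0.91% + 1.063 × 5.92% = 7.20296%
α = actual − benchmark = 4.79% − 7.20296% = -2.41%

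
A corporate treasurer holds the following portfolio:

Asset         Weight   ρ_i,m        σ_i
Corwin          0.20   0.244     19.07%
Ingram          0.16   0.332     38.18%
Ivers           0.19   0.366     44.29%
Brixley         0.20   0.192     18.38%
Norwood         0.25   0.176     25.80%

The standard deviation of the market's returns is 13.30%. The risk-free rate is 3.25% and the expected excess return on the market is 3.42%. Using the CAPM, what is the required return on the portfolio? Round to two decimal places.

5.28%

β_Corwin = 0.244 × 19.07% / 13.30% = 0.3499
β_Ingram = 0.332 × 38.18% / 13.30% = 0.9531
β_Ivers = 0.366 × 44.29% / 13.30% = 1.2188
β_Brixley = 0.192 × 18.38% / 13.30% = 0.2653
β_Norwood = 0.176 × 25.80% / 13.30% = 0.3414
β_P = Σ w_i β_i = 0.20×0.3499 + 0.16×0.9531 + 0.19×1.2188 + 0.20×0.2653 + 0.25×0.3414 = 0.5925
E(R_P) = R_f + β_P × MRP = 3.25% + 0.5925 × 3.42% = 5.28%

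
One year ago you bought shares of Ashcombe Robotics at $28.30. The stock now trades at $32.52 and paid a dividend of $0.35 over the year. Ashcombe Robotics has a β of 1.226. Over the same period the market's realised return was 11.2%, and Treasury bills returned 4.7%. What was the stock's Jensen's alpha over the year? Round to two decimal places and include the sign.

Realised HPR = (P1 + D1 − P0) / P0 = (32.52 + 0.35 − 28.30) / 28.30 = 4.57 / 28.30 = 16.1484%
MRP = 11.2% − 4.7% = 6.50%
CAPM required = R_f + β·MRP = 4.7% + 1.226 × 6.5% = 12.6690%
α = realised − required = 16.1484% − 12.6690% = +3.48%

+3.48%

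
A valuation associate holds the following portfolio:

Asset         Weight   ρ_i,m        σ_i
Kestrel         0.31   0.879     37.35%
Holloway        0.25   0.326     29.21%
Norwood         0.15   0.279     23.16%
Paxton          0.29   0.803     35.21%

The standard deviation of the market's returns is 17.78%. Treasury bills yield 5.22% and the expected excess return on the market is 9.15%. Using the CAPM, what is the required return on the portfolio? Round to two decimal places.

β_Kestrel = 0.879 × 37.35% / 17.78% = 1.8465
β_Holloway = 0.326 × 29.21% / 17.78% = 0.5356
β_Norwood = 0.279 × 23.16% / 17.78% = 0.3634
β_Paxton = 0.803 × 35.21% / 17.78% = 1.5902
β_P = Σ w_i β_i = 0.31×1.8465 + 0.25×0.5356 + 0.15×0.3634 + 0.29×1.5902 = 1.2220
E(R_P) = R_f + β_P × MRP = 5.22% + 1.2220 × 9.15% = 16.40%

16.40%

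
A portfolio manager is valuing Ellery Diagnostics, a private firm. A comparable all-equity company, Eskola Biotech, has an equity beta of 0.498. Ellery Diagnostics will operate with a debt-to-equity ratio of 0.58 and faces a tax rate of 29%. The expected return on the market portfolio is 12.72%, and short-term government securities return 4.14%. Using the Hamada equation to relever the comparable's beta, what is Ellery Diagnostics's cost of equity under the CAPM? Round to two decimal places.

10.17%

β_L = β_U × [1 + (1 − t)(D/E)] = 0.498 × [1 + (1 − 0.29) × 0.58]
    = 0.498 × [1 + 0.71 × 0.58] = 0.498 × 1.4118 = 0.7031
MRP = 12.72% − 4.14% = 8.58%
E(R) = R_f + β_L × MRP = 4.14% + 0.7031 × 8.58% = 10.17%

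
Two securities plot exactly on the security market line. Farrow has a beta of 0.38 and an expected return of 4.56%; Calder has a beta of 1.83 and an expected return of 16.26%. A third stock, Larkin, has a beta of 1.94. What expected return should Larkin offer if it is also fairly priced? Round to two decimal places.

MRP (SML slope) = (16.26% − 4.56%) / (1.83 − 0.38) = 11.70% / 1.45 = 8.0690%
R_f (intercept) = 4.56% − 0.38 × 8.0690% = 1.4938%
E(R_Larkin) = R_f + β × MRP = 1.4938% + 1.94 × 8.0690% = 17.15%

17.15%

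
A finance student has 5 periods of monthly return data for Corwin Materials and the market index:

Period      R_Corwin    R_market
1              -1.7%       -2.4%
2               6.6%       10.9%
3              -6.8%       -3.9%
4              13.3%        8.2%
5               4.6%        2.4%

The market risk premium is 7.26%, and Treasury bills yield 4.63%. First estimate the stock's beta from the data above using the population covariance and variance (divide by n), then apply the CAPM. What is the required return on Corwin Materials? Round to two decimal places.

Mean R_i = (-1.7 + 6.6 − 6.8 + 13.3 + 4.6) / 5 = 3.2000%
Mean R_m = (-2.4 + 10.9 − 3.9 + 8.2 + 2.4) / 5 = 3.0400%
Σ(R_i − R̄_i)(R_m − R̄_m) = 174.0000  ⇒  Cov = 174.0000 / 5 = 34.8000
Σ(R_m − R̄_m)² = 166.5720  ⇒  Var(R_m) = 166.5720 / 5 = 33.3144
β = Cov / Var(R_m) = 34.8000 / 33.3144 = 1.0446
E(R) = R_f + β × MRP = 4.63% + 1.0446 × 7.26% = 12.21%

12.21%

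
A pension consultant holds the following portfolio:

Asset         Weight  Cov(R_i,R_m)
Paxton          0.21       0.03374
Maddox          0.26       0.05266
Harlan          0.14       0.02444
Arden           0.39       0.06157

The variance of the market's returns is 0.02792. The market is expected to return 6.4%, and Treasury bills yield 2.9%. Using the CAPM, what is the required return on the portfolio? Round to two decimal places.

β_Paxton = 0.03374 / 0.02792 = 1.2085
β_Maddox = 0.05266 / 0.02792 = 1.8861
β_Harlan = 0.02444 / 0.02792 = 0.8754
β_Arden = 0.06157 / 0.02792 = 2.2052
β_P = Σ w_i β_i = 0.21×1.2085 + 0.26×1.8861 + 0.14×0.8754 + 0.39×2.2052 = 1.7268
MRP = 6.4% − 2.9% = 3.50%
E(R_P) = R_f + β_P × MRP = 2.9% + 1.7268 × 3.5% = 8.94%

8.94%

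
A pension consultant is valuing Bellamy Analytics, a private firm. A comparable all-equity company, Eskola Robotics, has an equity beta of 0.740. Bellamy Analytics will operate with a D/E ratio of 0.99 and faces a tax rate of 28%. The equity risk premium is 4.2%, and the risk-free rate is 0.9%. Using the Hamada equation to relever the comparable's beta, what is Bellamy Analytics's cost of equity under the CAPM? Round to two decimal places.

β_L = β_U × [1 + (1 − t)(D/E)] = 0.740 × [1 + (1 − 0.28) × 0.99]
    = 0.740 × [1 + 0.72 × 0.99] = 0.740 × 1.7128 = 1.2675
E(R) = R_f + β_L × MRP = 0.9% + 1.2675 × 4.2% = 6.22%

6.22%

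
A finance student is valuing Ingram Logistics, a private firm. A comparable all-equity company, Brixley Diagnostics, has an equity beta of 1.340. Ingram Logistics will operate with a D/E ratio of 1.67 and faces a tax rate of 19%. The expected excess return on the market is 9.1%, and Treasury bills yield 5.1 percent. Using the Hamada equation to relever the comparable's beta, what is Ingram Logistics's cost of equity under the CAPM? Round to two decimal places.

β_L = β_U × [1 + (1 − t)(D/E)] = 1.340 × [1 + (1 − 0.19) × 1.67]
    = 1.340 × [1 + 0.81 × 1.67] = 1.340 × 2.3527 = 3.1526
E(R) = R_f + β_L × MRP = 5.1% + 3.1526 × 9.1% = 33.79%

33.79%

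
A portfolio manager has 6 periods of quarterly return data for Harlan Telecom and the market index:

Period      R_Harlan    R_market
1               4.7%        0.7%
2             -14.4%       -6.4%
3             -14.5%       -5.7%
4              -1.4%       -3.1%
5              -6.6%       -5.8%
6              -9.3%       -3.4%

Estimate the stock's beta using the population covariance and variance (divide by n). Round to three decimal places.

2.516

Mean R_i = (4.7 − 14.4 − 14.5 − 1.4 − 6.6 − 9.3) / 6 = -6.9167%
Mean R_m = (0.7 − 6.4 − 5.7 − 3.1 − 5.8 − 3.4) / 6 = -3.9500%
Σ(R_i − R̄_i)(R_m − R̄_m) = 88.4150  ⇒  Cov = 88.4150 / 6 = 14.7358
Σ(R_m − R̄_m)² = 35.1350  ⇒  Var(R_m) = 35.1350 / 6 = 5.8558
β = Cov / Var(R_m) = 14.7358 / 5.8558 = 2.5164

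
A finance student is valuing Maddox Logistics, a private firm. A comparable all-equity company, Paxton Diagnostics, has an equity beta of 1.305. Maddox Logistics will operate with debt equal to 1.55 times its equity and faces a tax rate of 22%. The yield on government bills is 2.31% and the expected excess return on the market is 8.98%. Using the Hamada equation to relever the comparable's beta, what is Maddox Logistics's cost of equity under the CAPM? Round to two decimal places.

β_L = β_U × [1 + (1 − t)(D/E)] = 1.305 × [1 + (1 − 0.22) × 1.55]
    = 1.305 × [1 + 0.78 × 1.55] = 1.305 × 2.2090 = 2.8827
E(R) = R_f + β_L × MRP = 2.31% + 2.8827 × 8.98% = 28.20%

28.20%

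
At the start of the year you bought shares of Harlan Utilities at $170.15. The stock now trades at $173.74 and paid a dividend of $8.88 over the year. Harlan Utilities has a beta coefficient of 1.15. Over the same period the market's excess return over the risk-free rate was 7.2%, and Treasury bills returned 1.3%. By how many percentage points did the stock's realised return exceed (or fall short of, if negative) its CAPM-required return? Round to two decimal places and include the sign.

Realised HPR = (P1 + D1 − P0) / P0 = (173.74 + 8.88 − 170.15) / 170.15 = 12.47 / 170.15 = 7.3288%
CAPM required = R_f + β·MRP = 1.3% + 1.15 × 7.2% = 9.5800%
α = realised − required = 7.3288% − 9.5800% = -2.25%

-2.25%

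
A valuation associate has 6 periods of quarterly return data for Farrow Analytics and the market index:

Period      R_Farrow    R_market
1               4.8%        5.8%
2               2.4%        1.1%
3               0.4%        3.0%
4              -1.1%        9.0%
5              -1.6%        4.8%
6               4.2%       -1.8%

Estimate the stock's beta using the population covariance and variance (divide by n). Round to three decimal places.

Mean R_i = (4.8 + 2.4 + 0.4 − 1.1 − 1.6 + 4.2) / 6 = 1.5167%
Mean R_m = (5.8 + 1.1 + 3.0 + 9.0 + 4.8 − 1.8) / 6 = 3.6500%
Σ(R_i − R̄_i)(R_m − R̄_m) = -26.6750  ⇒  Cov = -26.6750 / 6 = -4.4458
Σ(R_m − R̄_m)² = 71.1950  ⇒  Var(R_m) = 71.1950 / 6 = 11.8658
β = Cov / Var(R_m) = -4.4458 / 11.8658 = -0.3747

-0.375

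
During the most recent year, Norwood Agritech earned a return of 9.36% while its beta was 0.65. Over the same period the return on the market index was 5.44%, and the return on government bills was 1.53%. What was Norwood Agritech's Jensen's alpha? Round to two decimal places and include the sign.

+5.29%

Market excess return = 5.44% − 1.53% = 3.91%
CAPM benchmark = R_f + β(R_m − R_f) = 1.53% + 0.65 × 3.91% = 4.0715%
α = actual − benchmark = 9.36% − 4.0715% = +5.29%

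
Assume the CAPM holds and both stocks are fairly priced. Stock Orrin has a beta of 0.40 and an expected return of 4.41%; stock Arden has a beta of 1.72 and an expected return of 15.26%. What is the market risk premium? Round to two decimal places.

8.22%

Both satisfy E(R) = R_f + β·MRP, so the slope of the SML is
MRP = (15.26% − 4.41%) / (1.72 − 0.40) = 10.85% / 1.32 = 8.2197%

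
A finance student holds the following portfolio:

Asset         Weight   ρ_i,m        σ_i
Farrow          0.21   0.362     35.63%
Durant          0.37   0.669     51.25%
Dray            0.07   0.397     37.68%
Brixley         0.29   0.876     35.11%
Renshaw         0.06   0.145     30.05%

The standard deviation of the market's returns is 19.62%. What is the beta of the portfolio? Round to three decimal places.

β_Farrow = 0.362 × 35.63% / 19.62% = 0.6574
β_Durant = 0.669 × 51.25% / 19.62% = 1.7475
β_Dray = 0.397 × 37.68% / 19.62% = 0.7624
β_Brixley = 0.876 × 35.11% / 19.62% = 1.5676
β_Renshaw = 0.145 × 30.05% / 19.62% = 0.2221
β_P = Σ w_i β_i = 0.21×0.6574 + 0.37×1.7475 + 0.07×0.7624 + 0.29×1.5676 + 0.06×0.2221 = 1.3059

1.306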